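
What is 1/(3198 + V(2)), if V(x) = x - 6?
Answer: 1/3194 ≈ 0.00031309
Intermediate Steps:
V(x) = -6 + x
1/(3198 + V(2)) = 1/(3198 + (-6 + 2)) = 1/(3198 - 4) = 1/3194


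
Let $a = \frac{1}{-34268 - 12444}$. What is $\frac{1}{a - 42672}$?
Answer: $- \frac{46712}{1993294465} \approx -2.3435 \cdot 10^{-5}$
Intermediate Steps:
$a = - \frac{1}{46712}$ ($a = \frac{1}{-46712} = - \frac{1}{46712} \approx -2.1408 \cdot 10^{-5}$)
$\frac{1}{a - 42672} = \frac{1}{- \frac{1}{46712} - 42672} = \frac{1}{- \frac{1993294465}{46712}} = - \frac{46712}{1993294465}$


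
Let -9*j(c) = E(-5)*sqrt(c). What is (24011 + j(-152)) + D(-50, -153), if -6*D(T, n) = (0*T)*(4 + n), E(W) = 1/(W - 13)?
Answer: 24011 + I*sqrt(38)/81 ≈ 24011.0 + 0.076104*I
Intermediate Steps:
E(W) = 1/(-13 + W)
j(c) = sqrt(c)/162 (j(c) = -sqrt(c)/(9*(-13 - 5)) = -sqrt(c)/(9*(-18)) = -(-1)*sqrt(c)/162 = sqrt(c)/162)
D(T, n) = 0 (D(T, n) = -0*T*(4 + n)/6 = -0*(4 + n) = -1/6*0 = 0)
(24011 + j(-152)) + D(-50, -153) = (24011 + sqrt(-152)/162) + 0 = (24011 + (2*I*sqrt(38))/162) + 0 = (24011 + I*sqrt(38)/81) + 0 = 24011 + I*sqrt(38)/81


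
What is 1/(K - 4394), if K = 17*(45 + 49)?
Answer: -1/2796 ≈ -0.00035765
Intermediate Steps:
K = 1598 (K = 17*94 = 1598)
1/(K - 4394) = 1/(1598 - 4394) = 1/(-2796) = -1/2796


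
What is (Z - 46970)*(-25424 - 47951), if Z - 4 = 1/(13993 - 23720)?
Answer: 33520509015125/9727 ≈ 3.4461e+9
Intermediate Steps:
Z = 38907/9727 (Z = 4 + 1/(13993 - 23720) = 4 + 1/(-9727) = 4 - 1/9727 = 38907/9727 ≈ 3.9999)
(Z - 46970)*(-25424 - 47951) = (38907/9727 - 46970)*(-25424 - 47951) = -456838283/9727*(-73375) = 33520509015125/9727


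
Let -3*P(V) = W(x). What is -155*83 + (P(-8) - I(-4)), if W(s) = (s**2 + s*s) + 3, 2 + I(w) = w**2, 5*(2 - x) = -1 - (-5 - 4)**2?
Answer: -982928/75 ≈ -13106.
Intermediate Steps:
x = 92/5 (x = 2 - (-1 - (-5 - 4)**2)/5 = 2 - (-1 - 1*(-9)**2)/5 = 2 - (-1 - 1*81)/5 = 2 - (-1 - 81)/5 = 2 - 1/5*(-82) = 2 + 82/5 = 92/5 ≈ 18.400)
I(w) = -2 + w**2
W(s) = 3 + 2*s**2 (W(s) = (s**2 + s**2) + 3 = 2*s**2 + 3 = 3 + 2*s**2)
P(V) = -17003/75 (P(V) = -(3 + 2*(92/5)**2)/3 = -(3 + 2*(8464/25))/3 = -(3 + 16928/25)/3 = -1/3*17003/25 = -17003/75)
-155*83 + (P(-8) - I(-4)) = -155*83 + (-17003/75 - (-2 + (-4)**2)) = -12865 + (-17003/75 - (-2 + 16)) = -12865 + (-17003/75 - 1*14) = -12865 + (-17003/75 - 14) = -12865 - 18053/75 = -982928/75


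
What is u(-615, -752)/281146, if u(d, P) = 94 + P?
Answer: -329/140573 ≈ -0.0023404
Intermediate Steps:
u(-615, -752)/281146 = (94 - 752)/281146 = -658*1/281146 = -329/140573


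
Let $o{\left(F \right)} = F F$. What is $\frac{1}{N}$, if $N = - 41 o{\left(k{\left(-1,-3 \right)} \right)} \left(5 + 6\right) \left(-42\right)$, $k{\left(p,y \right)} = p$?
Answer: $\frac{1}{18942} \approx 5.2793 \cdot 10^{-5}$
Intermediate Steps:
$o{\left(F \right)} = F^{2}$
$N = 18942$ ($N = - 41 \left(-1\right)^{2} \left(5 + 6\right) \left(-42\right) = - 41 \cdot 1 \cdot 11 \left(-42\right) = \left(-41\right) 11 \left(-42\right) = \left(-451\right) \left(-42\right) = 18942$)
$\frac{1}{N} = \frac{1}{18942}$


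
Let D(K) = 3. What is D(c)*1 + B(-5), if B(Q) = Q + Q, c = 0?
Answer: -7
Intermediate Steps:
B(Q) = 2*Q
D(c)*1 + B(-5) = 3*1 + 2*(-5) = 3 - 10 = -7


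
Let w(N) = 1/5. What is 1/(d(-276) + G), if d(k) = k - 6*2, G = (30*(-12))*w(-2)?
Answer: -1/360 ≈ -0.0027778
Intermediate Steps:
w(N) = ⅕
G = -72 (G = (30*(-12))*(⅕) = -360*⅕ = -72)
d(k) = -12 + k (d(k) = k - 12 = -12 + k)
1/(d(-276) + G) = 1/((-12 - 276) - 72) = 1/(-288 - 72) = 1/(-360) = -1/360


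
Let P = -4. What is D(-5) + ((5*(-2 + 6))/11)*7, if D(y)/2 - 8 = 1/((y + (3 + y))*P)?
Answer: 4435/154 ≈ 28.799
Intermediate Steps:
D(y) = 16 - 1/(2*(3 + 2*y)) (D(y) = 16 + 2*(1/((y + (3 + y))*(-4))) = 16 + 2*(-1/4/(3 + 2*y)) = 16 + 2*(-1/(4*(3 + 2*y))) = 16 - 1/(2*(3 + 2*y)))
D(-5) + ((5*(-2 + 6))/11)*7 = (95 + 64*(-5))/(2*(3 + 2*(-5))) + ((5*(-2 + 6))/11)*7 = (95 - 320)/(2*(3 - 10)) + ((5*4)*(1/11))*7 = (1/2)*(-225)/(-7) + (20*(1/11))*7 = (1/2)*(-1/7)*(-225) + (20/11)*7 = 225/14 + 140/11 = 4435/154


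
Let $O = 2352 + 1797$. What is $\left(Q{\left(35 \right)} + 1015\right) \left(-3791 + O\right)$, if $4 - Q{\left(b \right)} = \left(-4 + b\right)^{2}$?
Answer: $20764$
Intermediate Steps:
$O = 4149$
$Q{\left(b \right)} = 4 - \left(-4 + b\right)^{2}$
$\left(Q{\left(35 \right)} + 1015\right) \left(-3791 + O\right) = \left(\left(4 - \left(-4 + 35\right)^{2}\right) + 1015\right) \left(-3791 + 4149\right) = \left(\left(4 - 31^{2}\right) + 1015\right) 358 = \left(\left(4 - 961\right) + 1015\right) 358 = \left(-957 + 1015\right) 358 = 58 \cdot 358 = 20764$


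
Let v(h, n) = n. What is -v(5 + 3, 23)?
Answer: -23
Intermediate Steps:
-v(5 + 3, 23) = -1*23 = -23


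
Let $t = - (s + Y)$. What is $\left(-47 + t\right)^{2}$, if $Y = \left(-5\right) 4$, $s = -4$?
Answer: $529$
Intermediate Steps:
$Y = -20$
$t = 24$ ($t = - (-4 - 20) = \left(-1\right) \left(-24\right) = 24$)
$\left(-47 + t\right)^{2} = \left(-47 + 24\right)^{2} = \left(-23\right)^{2} = 529$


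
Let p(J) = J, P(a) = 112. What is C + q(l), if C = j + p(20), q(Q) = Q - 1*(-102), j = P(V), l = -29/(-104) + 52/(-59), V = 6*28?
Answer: 1432127/6136 ≈ 233.40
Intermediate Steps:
V = 168
l = -3697/6136 (l = -29*(-1/104) + 52*(-1/59) = 29/104 - 52/59 = -3697/6136 ≈ -0.60251)
j = 112
q(Q) = 102 + Q (q(Q) = Q + 102 = 102 + Q)
C = 132 (C = 112 + 20 = 132)
C + q(l) = 132 + (102 - 3697/6136) = 132 + 622175/6136 = 1432127/6136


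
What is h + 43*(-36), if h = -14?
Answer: -1562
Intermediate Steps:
h + 43*(-36) = -14 + 43*(-36) = -14 - 1548 = -1562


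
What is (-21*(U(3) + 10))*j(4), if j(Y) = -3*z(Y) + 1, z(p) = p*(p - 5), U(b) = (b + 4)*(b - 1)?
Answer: -6552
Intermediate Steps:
U(b) = (-1 + b)*(4 + b) (U(b) = (4 + b)*(-1 + b) = (-1 + b)*(4 + b))
z(p) = p*(-5 + p)
j(Y) = 1 - 3*Y*(-5 + Y) (j(Y) = -3*Y*(-5 + Y) + 1 = 1 - 3*Y*(-5 + Y))
(-21*(U(3) + 10))*j(4) = (-21*((-4 + 3² + 3*3) + 10))*(1 - 3*4*(-5 + 4)) = (-21*((-4 + 9 + 9) + 10))*(1 - 3*4*(-1)) = (-21*(14 + 10))*(1 + 12) = -21*24*13 = -504*13 = -6552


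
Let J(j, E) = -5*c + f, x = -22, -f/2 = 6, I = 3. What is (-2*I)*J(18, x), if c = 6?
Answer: 252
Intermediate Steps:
f = -12 (f = -2*6 = -12)
J(j, E) = -42 (J(j, E) = -5*6 - 12 = -30 - 12 = -42)
(-2*I)*J(18, x) = -2*3*(-42) = -6*(-42) = 252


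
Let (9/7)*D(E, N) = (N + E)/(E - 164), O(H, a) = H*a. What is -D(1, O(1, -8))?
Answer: -49/1467 ≈ -0.033401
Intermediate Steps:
D(E, N) = 7*(E + N)/(9*(-164 + E)) (D(E, N) = 7*((N + E)/(E - 164))/9 = 7*((E + N)/(-164 + E))/9 = 7*(E + N)/(9*(-164 + E)))
-D(1, O(1, -8)) = -7*(1 + 1*(-8))/(9*(-164 + 1)) = -7*(1 - 8)/(9*(-163)) = -7*(-1)*(-7)/(9*163) = -1*49/1467 = -49/1467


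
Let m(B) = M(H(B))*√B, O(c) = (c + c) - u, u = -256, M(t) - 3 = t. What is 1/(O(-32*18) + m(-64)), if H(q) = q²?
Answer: -14/16814345 - 4099*I/134514760 ≈ -8.3262e-7 - 3.0472e-5*I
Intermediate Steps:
M(t) = 3 + t
O(c) = 256 + 2*c (O(c) = (c + c) - 1*(-256) = 2*c + 256 = 256 + 2*c)
m(B) = √B*(3 + B²) (m(B) = (3 + B²)*√B = √B*(3 + B²))
1/(O(-32*18) + m(-64)) = 1/((256 + 2*(-32*18)) + √(-64)*(3 + (-64)²)) = 1/((256 + 2*(-576)) + (8*I)*(3 + 4096)) = 1/((256 - 1152) + (8*I)*4099) = 1/(-896 + 32792*I) = (-896 - 32792*I)/1076118080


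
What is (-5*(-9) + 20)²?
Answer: 4225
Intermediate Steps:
(-5*(-9) + 20)² = (45 + 20)² = 65² = 4225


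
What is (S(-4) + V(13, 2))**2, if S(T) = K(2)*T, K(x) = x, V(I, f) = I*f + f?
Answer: 400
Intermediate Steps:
V(I, f) = f + I*f
S(T) = 2*T
(S(-4) + V(13, 2))**2 = (2*(-4) + 2*(1 + 13))**2 = (-8 + 2*14)**2 = (-8 + 28)**2 = 20**2 = 400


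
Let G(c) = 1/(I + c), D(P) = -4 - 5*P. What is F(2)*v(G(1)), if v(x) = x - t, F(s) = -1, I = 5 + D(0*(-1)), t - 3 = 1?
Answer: 7/2 ≈ 3.5000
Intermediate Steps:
t = 4 (t = 3 + 1 = 4)
I = 1 (I = 5 + (-4 - 0*(-1)) = 5 + (-4 - 5*0) = 5 + (-4 + 0) = 5 - 4 = 1)
G(c) = 1/(1 + c)
v(x) = -4 + x (v(x) = x - 1*4 = x - 4 = -4 + x)
F(2)*v(G(1)) = -(-4 + 1/(1 + 1)) = -(-4 + 1/2) = -(-4 + ½) = -1*(-7/2) = 7/2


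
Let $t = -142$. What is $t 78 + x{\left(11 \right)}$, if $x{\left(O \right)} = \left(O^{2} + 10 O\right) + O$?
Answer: $-10834$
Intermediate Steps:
$x{\left(O \right)} = O^{2} + 11 O$
$t 78 + x{\left(11 \right)} = \left(-142\right) 78 + 11 \left(11 + 11\right) = -11076 + 11 \cdot 22 = -11076 + 242 = -10834$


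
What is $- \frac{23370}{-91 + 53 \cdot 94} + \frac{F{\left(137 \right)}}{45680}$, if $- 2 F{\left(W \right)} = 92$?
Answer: $- \frac{533883293}{111710440} \approx -4.7792$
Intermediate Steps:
$F{\left(W \right)} = -46$ ($F{\left(W \right)} = \left(- \frac{1}{2}\right) 92 = -46$)
$- \frac{23370}{-91 + 53 \cdot 94} + \frac{F{\left(137 \right)}}{45680} = - \frac{23370}{-91 + 53 \cdot 94} - \frac{46}{45680} = - \frac{23370}{-91 + 4982} - \frac{23}{22840} = - \frac{23370}{4891} - \frac{23}{22840} = - \frac{533883293}{111710440}$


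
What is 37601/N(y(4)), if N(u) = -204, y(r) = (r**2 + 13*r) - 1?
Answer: -37601/204 ≈ -184.32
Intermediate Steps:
y(r) = -1 + r**2 + 13*r
37601/N(y(4)) = 37601/(-204) = 37601*(-1/204) = -37601/204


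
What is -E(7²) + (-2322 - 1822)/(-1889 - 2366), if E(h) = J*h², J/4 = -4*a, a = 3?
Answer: 13253632/115 ≈ 1.1525e+5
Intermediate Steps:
J = -48 (J = 4*(-4*3) = 4*(-12) = -48)
E(h) = -48*h²
-E(7²) + (-2322 - 1822)/(-1889 - 2366) = -(-48)*(7²)² + (-2322 - 1822)/(-1889 - 2366) = -(-48)*49² - 4144/(-4255) = -(-48)*2401 - 4144*(-1/4255) = -1*(-115248) + 112/115 = 115248 + 112/115 = 13253632/115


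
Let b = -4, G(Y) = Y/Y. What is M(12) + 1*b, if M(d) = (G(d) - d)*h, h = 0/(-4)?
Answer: -4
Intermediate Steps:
G(Y) = 1
h = 0 (h = 0*(-1/4) = 0)
M(d) = 0 (M(d) = (1 - d)*0 = 0)
M(12) + 1*b = 0 + 1*(-4) = 0 - 4 = -4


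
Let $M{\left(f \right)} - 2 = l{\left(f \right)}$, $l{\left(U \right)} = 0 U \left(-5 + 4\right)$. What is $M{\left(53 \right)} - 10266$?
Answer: $-10264$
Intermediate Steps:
$l{\left(U \right)} = 0$ ($l{\left(U \right)} = 0 \left(-1\right) = 0$)
$M{\left(f \right)} = 2$ ($M{\left(f \right)} = 2 + 0 = 2$)
$M{\left(53 \right)} - 10266 = 2 - 10266 = -10264$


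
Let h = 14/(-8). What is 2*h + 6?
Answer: 5/2 ≈ 2.5000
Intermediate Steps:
h = -7/4 (h = 14*(-⅛) = -7/4 ≈ -1.7500)
2*h + 6 = 2*(-7/4) + 6 = -7/2 + 6 = 5/2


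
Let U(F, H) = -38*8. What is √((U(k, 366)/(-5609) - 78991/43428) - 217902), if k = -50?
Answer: I*√26713445704062224583/11072166 ≈ 466.8*I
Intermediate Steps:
U(F, H) = -304
√((U(k, 366)/(-5609) - 78991/43428) - 217902) = √((-304/(-5609) - 78991/43428) - 217902) = √((-304*(-1/5609) - 78991*1/43428) - 217902) = √((304/5609 - 7181/3948) - 217902) = √(-39078037/22144332 - 217902) = √(-4825333309501/22144332) = I*√26713445704062224583/11072166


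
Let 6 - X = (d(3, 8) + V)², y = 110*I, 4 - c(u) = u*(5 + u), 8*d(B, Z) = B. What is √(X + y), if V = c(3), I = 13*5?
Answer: √433335/8 ≈ 82.285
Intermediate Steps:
d(B, Z) = B/8
c(u) = 4 - u*(5 + u)
I = 65
V = -20 (V = 4 - 1*3² - 5*3 = 4 - 1*9 - 15 = 4 - 9 - 15 = -20)
y = 7150 (y = 110*65 = 7150)
X = -24265/64 (X = 6 - ((⅛)*3 - 20)² = 6 - (3/8 - 20)² = 6 - (-157/8)² = 6 - 1*24649/64 = 6 - 24649/64 = -24265/64 ≈ -379.14)
√(X + y) = √(-24265/64 + 7150) = √(433335/64) = √433335/8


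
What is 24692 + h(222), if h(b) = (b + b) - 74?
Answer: 25062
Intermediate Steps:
h(b) = -74 + 2*b (h(b) = 2*b - 74 = -74 + 2*b)
24692 + h(222) = 24692 + (-74 + 2*222) = 24692 + (-74 + 444) = 24692 + 370 = 25062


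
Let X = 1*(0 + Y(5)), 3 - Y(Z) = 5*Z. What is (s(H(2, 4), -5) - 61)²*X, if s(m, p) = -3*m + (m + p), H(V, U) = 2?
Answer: -107800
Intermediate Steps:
Y(Z) = 3 - 5*Z
s(m, p) = p - 2*m
X = -22 (X = 1*(0 + (3 - 5*5)) = 1*(0 + (3 - 25)) = 1*(0 - 22) = 1*(-22) = -22)
(s(H(2, 4), -5) - 61)²*X = ((-5 - 2*2) - 61)²*(-22) = ((-5 - 4) - 61)²*(-22) = (-9 - 61)²*(-22) = (-70)²*(-22) = 4900*(-22) = -107800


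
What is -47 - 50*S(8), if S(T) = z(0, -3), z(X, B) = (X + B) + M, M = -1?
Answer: 153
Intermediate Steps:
z(X, B) = -1 + B + X (z(X, B) = (X + B) - 1 = (B + X) - 1 = -1 + B + X)
S(T) = -4 (S(T) = -1 - 3 + 0 = -4)
-47 - 50*S(8) = -47 - 50*(-4) = -47 + 200 = 153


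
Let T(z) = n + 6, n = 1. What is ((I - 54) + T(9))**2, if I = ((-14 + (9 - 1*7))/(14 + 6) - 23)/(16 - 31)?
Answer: 11607649/5625 ≈ 2063.6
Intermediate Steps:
T(z) = 7 (T(z) = 1 + 6 = 7)
I = 118/75 (I = ((-14 + (9 - 7))/20 - 23)/(-15) = ((-14 + 2)*(1/20) - 23)*(-1/15) = (-12*1/20 - 23)*(-1/15) = (-3/5 - 23)*(-1/15) = -118/5*(-1/15) = 118/75 ≈ 1.5733)
((I - 54) + T(9))**2 = ((118/75 - 54) + 7)**2 = (-3932/75 + 7)**2 = (-3407/75)**2 = 11607649/5625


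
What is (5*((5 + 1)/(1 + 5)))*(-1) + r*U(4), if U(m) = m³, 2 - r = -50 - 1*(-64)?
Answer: -773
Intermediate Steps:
r = -12 (r = 2 - (-50 - 1*(-64)) = 2 - (-50 + 64) = 2 - 1*14 = 2 - 14 = -12)
(5*((5 + 1)/(1 + 5)))*(-1) + r*U(4) = (5*((5 + 1)/(1 + 5)))*(-1) - 12*4³ = (5*(6/6))*(-1) - 12*64 = (5*(6*(⅙)))*(-1) - 768 = (5*1)*(-1) - 768 = 5*(-1) - 768 = -5 - 768 = -773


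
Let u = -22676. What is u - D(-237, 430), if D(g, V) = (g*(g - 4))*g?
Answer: 13514053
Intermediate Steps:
D(g, V) = g²*(-4 + g) (D(g, V) = (g*(-4 + g))*g = g²*(-4 + g))
u - D(-237, 430) = -22676 - (-237)²*(-4 - 237) = -22676 - 56169*(-241) = -22676 - 1*(-13536729) = -22676 + 13536729 = 13514053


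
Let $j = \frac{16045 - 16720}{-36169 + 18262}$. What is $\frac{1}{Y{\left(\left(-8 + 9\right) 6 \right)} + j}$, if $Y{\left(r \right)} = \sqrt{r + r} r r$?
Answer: $- \frac{149225}{61566838983} + \frac{285031688 \sqrt{3}}{61566838983} \approx 0.0080163$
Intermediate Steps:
$j = \frac{225}{5969}$ ($j = - \frac{675}{-17907} = \left(-675\right) \left(- \frac{1}{17907}\right) = \frac{225}{5969} \approx 0.037695$)
$Y{\left(r \right)} = \sqrt{2} r^{\frac{5}{2}}$ ($Y{\left(r \right)} = \sqrt{2 r} r r = \sqrt{2} \sqrt{r} r r = \sqrt{2} r^{\frac{3}{2}} r = \sqrt{2} r^{\frac{5}{2}}$)
$\frac{1}{Y{\left(\left(-8 + 9\right) 6 \right)} + j} = \frac{1}{\sqrt{2} \left(\left(-8 + 9\right) 6\right)^{\frac{5}{2}} + \frac{225}{5969}} = \frac{1}{\sqrt{2} \left(1 \cdot 6\right)^{\frac{5}{2}} + \frac{225}{5969}} = \frac{1}{\sqrt{2} \cdot 6^{\frac{5}{2}} + \frac{225}{5969}} = \frac{1}{\sqrt{2} \cdot 36 \sqrt{6} + \frac{225}{5969}} = \frac{1}{72 \sqrt{3} + \frac{225}{5969}} = \frac{1}{\frac{225}{5969} + 72 \sqrt{3}}$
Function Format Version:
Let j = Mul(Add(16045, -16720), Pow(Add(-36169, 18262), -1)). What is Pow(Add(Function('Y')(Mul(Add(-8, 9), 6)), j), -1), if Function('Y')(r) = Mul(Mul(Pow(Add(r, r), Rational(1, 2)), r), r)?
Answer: Add(Rational(-149225, 61566838983), Mul(Rational(285031688, 61566838983), Pow(3, Rational(1, 2)))) ≈ 0.0080163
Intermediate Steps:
j = Rational(225, 5969) (j = Mul(-675, Pow(-17907, -1)) = Mul(-675, Rational(-1, 17907)) = Rational(225, 5969) ≈ 0.037695)
Function('Y')(r) = Mul(Pow(2, Rational(1, 2)), Pow(r, Rational(5, 2))) (Function('Y')(r) = Mul(Mul(Pow(Mul(2, r), Rational(1, 2)), r), r) = Mul(Mul(Mul(Pow(2, Rational(1, 2)), Pow(r, Rational(1, 2))), r), r) = Mul(Mul(Pow(2, Rational(1, 2)), Pow(r, Rational(3, 2))), r) = Mul(Pow(2, Rational(1, 2)), Pow(r, Rational(5, 2))))
Pow(Add(Function('Y')(Mul(Add(-8, 9), 6)), j), -1) = Pow(Add(Mul(Pow(2, Rational(1, 2)), Pow(Mul(Add(-8, 9), 6), Rational(5, 2))), Rational(225, 5969)), -1) = Pow(Add(Mul(Pow(2, Rational(1, 2)), Pow(Mul(1, 6), Rational(5, 2))), Rational(225, 5969)), -1) = Pow(Add(Mul(Pow(2, Rational(1, 2)), Pow(6, Rational(5, 2))), Rational(225, 5969)), -1) = Pow(Add(Mul(Pow(2, Rational(1, 2)), Mul(36, Pow(6, Rational(1, 2)))), Rational(225, 5969)), -1) = Pow(Add(Mul(72, Pow(3, Rational(1, 2))), Rational(225, 5969)), -1) = Pow(Add(Rational(225, 5969), Mul(72, Pow(3, Rational(1, 2)))), -1)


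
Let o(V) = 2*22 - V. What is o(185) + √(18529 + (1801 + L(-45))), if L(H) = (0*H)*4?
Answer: -141 + √20330 ≈ 1.5833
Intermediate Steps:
L(H) = 0 (L(H) = 0*4 = 0)
o(V) = 44 - V
o(185) + √(18529 + (1801 + L(-45))) = (44 - 1*185) + √(18529 + (1801 + 0)) = (44 - 185) + √(18529 + 1801) = -141 + √20330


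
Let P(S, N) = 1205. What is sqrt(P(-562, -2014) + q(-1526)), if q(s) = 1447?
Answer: 2*sqrt(663) ≈ 51.498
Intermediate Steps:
sqrt(P(-562, -2014) + q(-1526)) = sqrt(1205 + 1447) = sqrt(2652) = 2*sqrt(663)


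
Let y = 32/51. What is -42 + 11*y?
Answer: -1790/51 ≈ -35.098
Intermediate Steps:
y = 32/51 (y = 32*(1/51) = 32/51 ≈ 0.62745)
-42 + 11*y = -42 + 11*(32/51) = -42 + 352/51 = -1790/51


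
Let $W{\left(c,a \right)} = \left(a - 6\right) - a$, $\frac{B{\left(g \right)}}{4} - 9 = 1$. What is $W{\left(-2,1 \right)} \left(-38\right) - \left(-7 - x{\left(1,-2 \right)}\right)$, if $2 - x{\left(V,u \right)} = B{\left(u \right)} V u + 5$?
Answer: $312$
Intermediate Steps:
$B{\left(g \right)} = 40$ ($B{\left(g \right)} = 36 + 4 \cdot 1 = 36 + 4 = 40$)
$W{\left(c,a \right)} = -6$ ($W{\left(c,a \right)} = \left(a - 6\right) - a = \left(-6 + a\right) - a = -6$)
$x{\left(V,u \right)} = -3 - 40 V u$ ($x{\left(V,u \right)} = 2 - \left(40 V u + 5\right) = 2 - \left(5 + 40 V u\right) = -3 - 40 V u$)
$W{\left(-2,1 \right)} \left(-38\right) - \left(-7 - x{\left(1,-2 \right)}\right) = \left(-6\right) \left(-38\right) + \left(\left(\left(-3 - 40 \left(-2\right)\right) + 8\right) - 1\right) = 228 + \left(\left(\left(-3 + 80\right) + 8\right) - 1\right) = 228 + \left(\left(77 + 8\right) - 1\right) = 228 + \left(85 - 1\right) = 228 + 84 = 312$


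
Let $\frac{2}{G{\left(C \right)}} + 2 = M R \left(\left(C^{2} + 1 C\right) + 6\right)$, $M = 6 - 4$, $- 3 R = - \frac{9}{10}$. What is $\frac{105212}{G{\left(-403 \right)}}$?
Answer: $\frac{25567883756}{5} \approx 5.1136 \cdot 10^{9}$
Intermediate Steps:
$R = \frac{3}{10}$ ($R = - \frac{\left(-9\right) \frac{1}{10}}{3} = \left(- \frac{1}{3}\right) \left(- \frac{9}{10}\right) = \frac{3}{10} \approx 0.3$)
$M = 2$ ($M = 6 - 4 = 2$)
$G{\left(C \right)} = \frac{2}{\frac{8}{5} + \frac{3 C}{5} + \frac{3 C^{2}}{5}}$ ($G{\left(C \right)} = \frac{2}{-2 + 2 \cdot \frac{3}{10} \left(\left(C^{2} + 1 C\right) + 6\right)} = \frac{2}{-2 + \frac{3 \left(\left(C^{2} + C\right) + 6\right)}{5}} = \frac{2}{-2 + \frac{3 \left(\left(C + C^{2}\right) + 6\right)}{5}} = \frac{2}{-2 + \frac{3 \left(6 + C + C^{2}\right)}{5}} = \frac{2}{-2 + \left(\frac{18}{5} + \frac{3 C}{5} + \frac{3 C^{2}}{5}\right)} = \frac{2}{\frac{8}{5} + \frac{3 C}{5} + \frac{3 C^{2}}{5}}$)
$\frac{105212}{G{\left(-403 \right)}} = \frac{105212}{10 \frac{1}{8 + 3 \left(-403\right) + 3 \left(-403\right)^{2}}} = \frac{105212}{10 \frac{1}{8 - 1209 + 3 \cdot 162409}} = \frac{105212}{10 \frac{1}{8 - 1209 + 487227}} = \frac{105212}{10 \cdot \frac{1}{486026}} = \frac{105212}{\frac{5}{243013}} = 105212 \cdot \frac{243013}{5} = \frac{25567883756}{5}$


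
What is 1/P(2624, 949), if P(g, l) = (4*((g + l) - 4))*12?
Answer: 1/171312 ≈ 5.8373e-6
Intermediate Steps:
P(g, l) = -192 + 48*g + 48*l (P(g, l) = (4*(-4 + g + l))*12 = (-16 + 4*g + 4*l)*12 = -192 + 48*g + 48*l)
1/P(2624, 949) = 1/(-192 + 48*2624 + 48*949) = 1/(-192 + 125952 + 45552) = 1/171312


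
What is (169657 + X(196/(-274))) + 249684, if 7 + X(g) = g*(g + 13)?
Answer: 7870314912/18769 ≈ 4.1933e+5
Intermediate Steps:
X(g) = -7 + g*(13 + g) (X(g) = -7 + g*(g + 13) = -7 + g*(13 + g))
(169657 + X(196/(-274))) + 249684 = (169657 + (-7 + (196/(-274))**2 + 13*(196/(-274)))) + 249684 = (169657 + (-7 + (196*(-1/274))**2 + 13*(196*(-1/274)))) + 249684 = (169657 + (-7 + (-98/137)**2 + 13*(-98/137))) + 249684 = (169657 + (-7 + 9604/18769 - 1274/137)) + 249684 = (169657 - 296317/18769) + 249684 = 3183995916/18769 + 249684 = 7870314912/18769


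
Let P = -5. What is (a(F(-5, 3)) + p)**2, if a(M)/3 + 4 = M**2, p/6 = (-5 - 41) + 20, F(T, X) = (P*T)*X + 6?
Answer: 380835225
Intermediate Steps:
F(T, X) = 6 - 5*T*X (F(T, X) = (-5*T)*X + 6 = -5*T*X + 6 = 6 - 5*T*X)
p = -156 (p = 6*((-5 - 41) + 20) = 6*(-46 + 20) = 6*(-26) = -156)
a(M) = -12 + 3*M**2
(a(F(-5, 3)) + p)**2 = ((-12 + 3*(6 - 5*(-5)*3)**2) - 156)**2 = ((-12 + 3*(6 + 75)**2) - 156)**2 = ((-12 + 3*81**2) - 156)**2 = ((-12 + 3*6561) - 156)**2 = ((-12 + 19683) - 156)**2 = (19671 - 156)**2 = 19515**2 = 380835225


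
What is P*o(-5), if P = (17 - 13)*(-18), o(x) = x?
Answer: 360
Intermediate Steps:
P = -72 (P = 4*(-18) = -72)
P*o(-5) = -72*(-5) = 360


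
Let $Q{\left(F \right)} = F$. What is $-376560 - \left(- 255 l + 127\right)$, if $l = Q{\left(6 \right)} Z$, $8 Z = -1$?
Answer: $- \frac{1507513}{4} \approx -3.7688 \cdot 10^{5}$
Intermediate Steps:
$Z = - \frac{1}{8}$ ($Z = \frac{1}{8} \left(-1\right) = - \frac{1}{8} \approx -0.125$)
$l = - \frac{3}{4}$ ($l = 6 \left(- \frac{1}{8}\right) = - \frac{3}{4} \approx -0.75$)
$-376560 - \left(- 255 l + 127\right) = -376560 - \left(\left(-255\right) \left(- \frac{3}{4}\right) + 127\right) = -376560 - \left(\frac{765}{4} + 127\right) = -376560 - \frac{1273}{4} = - \frac{1507513}{4}$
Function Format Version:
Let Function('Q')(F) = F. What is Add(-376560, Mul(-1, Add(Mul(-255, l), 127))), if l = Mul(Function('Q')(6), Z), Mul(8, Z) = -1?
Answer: Rational(-1507513, 4) ≈ -3.7688e+5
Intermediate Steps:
Z = Rational(-1, 8) (Z = Mul(Rational(1, 8), -1) = Rational(-1, 8) ≈ -0.12500)
l = Rational(-3, 4) (l = Mul(6, Rational(-1, 8)) = Rational(-3, 4) ≈ -0.75000)
Add(-376560, Mul(-1, Add(Mul(-255, l), 127))) = Add(-376560, Mul(-1, Add(Mul(-255, Rational(-3, 4)), 127))) = Add(-376560, Mul(-1, Add(Rational(765, 4), 127))) = Add(-376560, Mul(-1, Rational(1273, 4))) = Add(-376560, Rational(-1273, 4)) = Rational(-1507513, 4)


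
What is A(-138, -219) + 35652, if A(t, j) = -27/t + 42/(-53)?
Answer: 86918121/2438 ≈ 35651.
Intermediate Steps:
A(t, j) = -42/53 - 27/t (A(t, j) = -27/t + 42*(-1/53) = -27/t - 42/53 = -42/53 - 27/t)
A(-138, -219) + 35652 = (-42/53 - 27/(-138)) + 35652 = (-42/53 - 27*(-1/138)) + 35652 = (-42/53 + 9/46) + 35652 = -1455/2438 + 35652 = 86918121/2438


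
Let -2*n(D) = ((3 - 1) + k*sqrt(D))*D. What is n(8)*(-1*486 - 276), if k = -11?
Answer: 6096 - 67056*sqrt(2) ≈ -88736.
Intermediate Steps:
n(D) = -D*(2 - 11*sqrt(D))/2 (n(D) = -((3 - 1) - 11*sqrt(D))*D/2 = -(2 - 11*sqrt(D))*D/2 = -D*(2 - 11*sqrt(D))/2)
n(8)*(-1*486 - 276) = (-1*8 + 11*8**(3/2)/2)*(-1*486 - 276) = (-8 + 11*(16*sqrt(2))/2)*(-486 - 276) = (-8 + 88*sqrt(2))*(-762) = 6096 - 67056*sqrt(2)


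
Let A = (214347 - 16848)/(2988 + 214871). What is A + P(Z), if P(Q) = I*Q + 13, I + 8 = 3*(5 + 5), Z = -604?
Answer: -2891880726/217859 ≈ -13274.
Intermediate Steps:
I = 22 (I = -8 + 3*(5 + 5) = -8 + 3*10 = -8 + 30 = 22)
P(Q) = 13 + 22*Q (P(Q) = 22*Q + 13 = 13 + 22*Q)
A = 197499/217859 ≈ 0.90654
A + P(Z) = 197499/217859 + (13 + 22*(-604)) = 197499/217859 + (13 - 13288) = 197499/217859 - 13275 = -2891880726/217859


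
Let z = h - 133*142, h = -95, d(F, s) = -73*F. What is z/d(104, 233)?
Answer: 18981/7592 ≈ 2.5001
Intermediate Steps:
z = -18981 (z = -95 - 133*142 = -95 - 18886 = -18981)
z/d(104, 233) = -18981/((-73*104)) = -18981/(-7592) = -18981*(-1/7592) = 18981/7592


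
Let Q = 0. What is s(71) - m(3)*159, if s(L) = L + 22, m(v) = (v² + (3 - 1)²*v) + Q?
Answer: -3246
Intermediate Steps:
m(v) = v² + 4*v (m(v) = (v² + (3 - 1)²*v) + 0 = (v² + 2²*v) + 0 = (v² + 4*v) + 0 = v² + 4*v)
s(L) = 22 + L
s(71) - m(3)*159 = (22 + 71) - 3*(4 + 3)*159 = 93 - 3*7*159 = 93 - 21*159 = 93 - 1*3339 = 93 - 3339 = -3246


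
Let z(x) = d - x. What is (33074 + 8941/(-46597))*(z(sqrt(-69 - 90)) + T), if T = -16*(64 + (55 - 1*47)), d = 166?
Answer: -89386133746/2741 - 1541140237*I*sqrt(159)/46597 ≈ -3.2611e+7 - 4.1705e+5*I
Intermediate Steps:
z(x) = 166 - x
T = -1152 (T = -16*(64 + (55 - 47)) = -16*(64 + 8) = -16*72 = -1152)
(33074 + 8941/(-46597))*(z(sqrt(-69 - 90)) + T) = (33074 + 8941/(-46597))*((166 - sqrt(-69 - 90)) - 1152) = (33074 + 8941*(-1/46597))*((166 - sqrt(-159)) - 1152) = (33074 - 8941/46597)*((166 - I*sqrt(159)) - 1152) = 1541140237*((166 - I*sqrt(159)) - 1152)/46597 = 1541140237*(-986 - I*sqrt(159))/46597 = -89386133746/2741 - 1541140237*I*sqrt(159)/46597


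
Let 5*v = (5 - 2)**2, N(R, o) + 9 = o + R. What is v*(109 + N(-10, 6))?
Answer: 864/5 ≈ 172.80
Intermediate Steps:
N(R, o) = -9 + R + o (N(R, o) = -9 + (o + R) = -9 + (R + o) = -9 + R + o)
v = 9/5 (v = (5 - 2)**2/5 = (1/5)*3**2 = (1/5)*9 = 9/5 ≈ 1.8000)
v*(109 + N(-10, 6)) = 9*(109 + (-9 - 10 + 6))/5 = 9*(109 - 13)/5 = (9/5)*96 = 864/5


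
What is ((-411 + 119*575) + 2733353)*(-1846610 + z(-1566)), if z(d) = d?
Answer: -5177419256592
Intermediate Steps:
((-411 + 119*575) + 2733353)*(-1846610 + z(-1566)) = ((-411 + 119*575) + 2733353)*(-1846610 - 1566) = ((-411 + 68425) + 2733353)*(-1848176) = (68014 + 2733353)*(-1848176) = 2801367*(-1848176) = -5177419256592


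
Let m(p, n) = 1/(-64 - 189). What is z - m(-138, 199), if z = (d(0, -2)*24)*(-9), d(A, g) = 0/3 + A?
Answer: 1/253 ≈ 0.0039526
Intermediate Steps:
m(p, n) = -1/253 (m(p, n) = 1/(-253) = -1/253)
d(A, g) = A (d(A, g) = 0*(⅓) + A = 0 + A = A)
z = 0 (z = (0*24)*(-9) = 0*(-9) = 0)
z - m(-138, 199) = 0 - 1*(-1/253) = 0 + 1/253 = 1/253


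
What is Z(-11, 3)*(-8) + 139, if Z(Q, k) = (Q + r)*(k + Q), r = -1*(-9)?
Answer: 11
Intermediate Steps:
r = 9
Z(Q, k) = (9 + Q)*(Q + k) (Z(Q, k) = (Q + 9)*(k + Q) = (9 + Q)*(Q + k))
Z(-11, 3)*(-8) + 139 = ((-11)**2 + 9*(-11) + 9*3 - 11*3)*(-8) + 139 = (121 - 99 + 27 - 33)*(-8) + 139 = 16*(-8) + 139 = -128 + 139 = 11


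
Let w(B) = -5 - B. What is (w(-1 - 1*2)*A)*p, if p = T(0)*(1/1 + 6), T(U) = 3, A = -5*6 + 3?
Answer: 1134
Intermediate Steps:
A = -27 (A = -30 + 3 = -27)
p = 21 (p = 3*(1/1 + 6) = 3*(1 + 6) = 3*7 = 21)
(w(-1 - 1*2)*A)*p = ((-5 - (-1 - 1*2))*(-27))*21 = ((-5 - (-1 - 2))*(-27))*21 = ((-5 - 1*(-3))*(-27))*21 = ((-5 + 3)*(-27))*21 = -2*(-27)*21 = 54*21 = 1134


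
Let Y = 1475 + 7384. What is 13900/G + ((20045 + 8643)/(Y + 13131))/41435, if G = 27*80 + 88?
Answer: 1583141003203/256034737650 ≈ 6.1833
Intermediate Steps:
Y = 8859
G = 2248 (G = 2160 + 88 = 2248)
13900/G + ((20045 + 8643)/(Y + 13131))/41435 = 13900/2248 + ((20045 + 8643)/(8859 + 13131))/41435 = 13900*(1/2248) + (28688/21990)*(1/41435) = 3475/562 + (28688*(1/21990))*(1/41435) = 3475/562 + (14344/10995)*(1/41435) = 3475/562 + 14344/455577825 = 1583141003203/256034737650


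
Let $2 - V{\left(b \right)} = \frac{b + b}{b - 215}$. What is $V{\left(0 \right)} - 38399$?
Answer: $-38397$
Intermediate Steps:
$V{\left(b \right)} = 2 - \frac{2 b}{-215 + b}$ ($V{\left(b \right)} = 2 - \frac{b + b}{b - 215} = 2 - \frac{2 b}{-215 + b}$)
$V{\left(0 \right)} - 38399 = - \frac{430}{-215 + 0} - 38399 = - \frac{430}{-215} - 38399 = \left(-430\right) \left(- \frac{1}{215}\right) - 38399 = 2 - 38399 = -38397$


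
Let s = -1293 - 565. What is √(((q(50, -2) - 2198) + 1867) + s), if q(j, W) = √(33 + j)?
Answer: √(-2189 + √83) ≈ 46.689*I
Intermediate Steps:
s = -1858
√(((q(50, -2) - 2198) + 1867) + s) = √(((√(33 + 50) - 2198) + 1867) - 1858) = √(((√83 - 2198) + 1867) - 1858) = √(((-2198 + √83) + 1867) - 1858) = √((-331 + √83) - 1858) = √(-2189 + √83)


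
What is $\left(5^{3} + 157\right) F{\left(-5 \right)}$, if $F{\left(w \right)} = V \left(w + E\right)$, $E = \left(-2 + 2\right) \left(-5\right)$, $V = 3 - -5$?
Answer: $-11280$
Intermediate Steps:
$V = 8$ ($V = 3 + 5 = 8$)
$E = 0$ ($E = 0 \left(-5\right) = 0$)
$F{\left(w \right)} = 8 w$ ($F{\left(w \right)} = 8 \left(w + 0\right) = 8 w$)
$\left(5^{3} + 157\right) F{\left(-5 \right)} = \left(5^{3} + 157\right) 8 \left(-5\right) = \left(125 + 157\right) \left(-40\right) = 282 \left(-40\right) = -11280$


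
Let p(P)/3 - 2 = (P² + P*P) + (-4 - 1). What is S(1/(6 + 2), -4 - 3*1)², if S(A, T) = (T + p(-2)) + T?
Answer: 1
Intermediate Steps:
p(P) = -9 + 6*P² (p(P) = 6 + 3*((P² + P*P) + (-4 - 1)) = 6 + 3*((P² + P²) - 5) = 6 + 3*(2*P² - 5) = 6 + 3*(-5 + 2*P²) = 6 + (-15 + 6*P²) = -9 + 6*P²)
S(A, T) = 15 + 2*T (S(A, T) = (T + (-9 + 6*(-2)²)) + T = (T + (-9 + 6*4)) + T = (T + (-9 + 24)) + T = (T + 15) + T = (15 + T) + T = 15 + 2*T)
S(1/(6 + 2), -4 - 3*1)² = (15 + 2*(-4 - 3*1))² = (15 + 2*(-4 - 3))² = (15 + 2*(-7))² = (15 - 14)² = 1² = 1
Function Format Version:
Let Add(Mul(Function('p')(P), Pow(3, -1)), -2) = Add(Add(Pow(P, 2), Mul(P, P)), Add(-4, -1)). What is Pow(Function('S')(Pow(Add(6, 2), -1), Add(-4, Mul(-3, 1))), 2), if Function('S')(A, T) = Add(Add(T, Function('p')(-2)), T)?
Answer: 1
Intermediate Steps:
Function('p')(P) = Add(-9, Mul(6, Pow(P, 2))) (Function('p')(P) = Add(6, Mul(3, Add(Add(Pow(P, 2), Mul(P, P)), Add(-4, -1)))) = Add(6, Mul(3, Add(Add(Pow(P, 2), Pow(P, 2)), -5))) = Add(6, Mul(3, Add(Mul(2, Pow(P, 2)), -5))) = Add(6, Mul(3, Add(-5, Mul(2, Pow(P, 2))))) = Add(6, Add(-15, Mul(6, Pow(P, 2)))) = Add(-9, Mul(6, Pow(P, 2))))
Function('S')(A, T) = Add(15, Mul(2, T)) (Function('S')(A, T) = Add(Add(T, Add(-9, Mul(6, Pow(-2, 2)))), T) = Add(Add(T, Add(-9, Mul(6, 4))), T) = Add(Add(T, Add(-9, 24)), T) = Add(Add(T, 15), T) = Add(Add(15, T), T) = Add(15, Mul(2, T)))
Pow(Function('S')(Pow(Add(6, 2), -1), Add(-4, Mul(-3, 1))), 2) = Pow(Add(15, Mul(2, Add(-4, Mul(-3, 1)))), 2) = Pow(Add(15, Mul(2, Add(-4, -3))), 2) = Pow(Add(15, Mul(2, -7)), 2) = Pow(Add(15, -14), 2) = Pow(1, 2) = 1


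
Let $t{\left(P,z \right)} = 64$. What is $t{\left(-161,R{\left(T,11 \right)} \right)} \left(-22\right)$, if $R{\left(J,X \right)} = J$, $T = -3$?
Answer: $-1408$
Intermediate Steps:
$t{\left(-161,R{\left(T,11 \right)} \right)} \left(-22\right) = 64 \left(-22\right) = -1408$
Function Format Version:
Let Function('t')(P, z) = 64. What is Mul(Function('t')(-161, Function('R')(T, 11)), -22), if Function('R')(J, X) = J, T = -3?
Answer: -1408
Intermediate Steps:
Mul(Function('t')(-161, Function('R')(T, 11)), -22) = Mul(64, -22) = -1408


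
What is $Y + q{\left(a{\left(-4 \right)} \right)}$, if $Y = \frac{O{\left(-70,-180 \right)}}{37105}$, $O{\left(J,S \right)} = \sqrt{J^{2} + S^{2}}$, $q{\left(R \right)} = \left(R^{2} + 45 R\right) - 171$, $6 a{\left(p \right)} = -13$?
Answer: $- \frac{9497}{36} + \frac{2 \sqrt{373}}{7421} \approx -263.8$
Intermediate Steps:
$a{\left(p \right)} = - \frac{13}{6}$ ($a{\left(p \right)} = \frac{1}{6} \left(-13\right) = - \frac{13}{6}$)
$q{\left(R \right)} = -171 + R^{2} + 45 R$
$Y = \frac{2 \sqrt{373}}{7421}$ ($Y = \frac{\sqrt{\left(-70\right)^{2} + \left(-180\right)^{2}}}{37105} = \sqrt{4900 + 32400} \cdot \frac{1}{37105} = \sqrt{37300} \cdot \frac{1}{37105} = 10 \sqrt{373} \cdot \frac{1}{37105} = \frac{2 \sqrt{373}}{7421} \approx 0.005205$)
$Y + q{\left(a{\left(-4 \right)} \right)} = \frac{2 \sqrt{373}}{7421} + \left(-171 + \left(- \frac{13}{6}\right)^{2} + 45 \left(- \frac{13}{6}\right)\right) = \frac{2 \sqrt{373}}{7421} - \frac{9497}{36} = - \frac{9497}{36} + \frac{2 \sqrt{373}}{7421}$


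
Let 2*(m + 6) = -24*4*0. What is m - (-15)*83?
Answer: 1239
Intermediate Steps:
m = -6 (m = -6 + (-24*4*0)/2 = -6 + (-96*0)/2 = -6 + (½)*0 = -6 + 0 = -6)
m - (-15)*83 = -6 - (-15)*83 = -6 - 1*(-1245) = -6 + 1245 = 1239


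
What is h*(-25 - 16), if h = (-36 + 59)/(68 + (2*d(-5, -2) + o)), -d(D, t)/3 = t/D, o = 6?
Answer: -4715/358 ≈ -13.170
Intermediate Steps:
d(D, t) = -3*t/D
h = 115/358 (h = (-36 + 59)/(68 + (2*(-3*(-2)/(-5)) + 6)) = 23/(68 + (2*(-3*(-2)*(-1/5)) + 6)) = 23/(68 + (2*(-6/5) + 6)) = 23/(68 + (-12/5 + 6)) = 23/(68 + 18/5) = 23/(358/5) = 23*(5/358) = 115/358 ≈ 0.32123)
h*(-25 - 16) = 115*(-25 - 16)/358 = (115/358)*(-41) = -4715/358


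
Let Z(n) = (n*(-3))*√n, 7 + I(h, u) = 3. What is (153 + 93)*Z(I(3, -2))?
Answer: 5904*I ≈ 5904.0*I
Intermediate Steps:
I(h, u) = -4 (I(h, u) = -7 + 3 = -4)
Z(n) = -3*n^(3/2) (Z(n) = (-3*n)*√n = -3*n^(3/2))
(153 + 93)*Z(I(3, -2)) = (153 + 93)*(-(-24)*I) = 246*(-(-24)*I) = 246*(24*I) = 5904*I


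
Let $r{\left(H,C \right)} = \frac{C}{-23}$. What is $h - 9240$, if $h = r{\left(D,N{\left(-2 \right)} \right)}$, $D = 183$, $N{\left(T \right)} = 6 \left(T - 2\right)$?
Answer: $- \frac{212496}{23} \approx -9239.0$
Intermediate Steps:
$N{\left(T \right)} = -12 + 6 T$ ($N{\left(T \right)} = 6 \left(-2 + T\right) = -12 + 6 T$)
$r{\left(H,C \right)} = - \frac{C}{23}$ ($r{\left(H,C \right)} = C \left(- \frac{1}{23}\right) = - \frac{C}{23}$)
$h = \frac{24}{23}$ ($h = - \frac{-12 + 6 \left(-2\right)}{23} = - \frac{-12 - 12}{23} = \left(- \frac{1}{23}\right) \left(-24\right) = \frac{24}{23} \approx 1.0435$)
$h - 9240 = \frac{24}{23} - 9240 = - \frac{212496}{23}$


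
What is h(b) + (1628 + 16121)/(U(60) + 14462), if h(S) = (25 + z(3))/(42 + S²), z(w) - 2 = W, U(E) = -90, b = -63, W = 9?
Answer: 23902877/19215364 ≈ 1.2439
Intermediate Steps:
z(w) = 11 (z(w) = 2 + 9 = 11)
h(S) = 36/(42 + S²) (h(S) = (25 + 11)/(42 + S²) = 36/(42 + S²))
h(b) + (1628 + 16121)/(U(60) + 14462) = 36/(42 + (-63)²) + (1628 + 16121)/(-90 + 14462) = 36/(42 + 3969) + 17749/14372 = 36/4011 + 17749*(1/14372) = 36*(1/4011) + 17749/14372 = 12/1337 + 17749/14372 = 23902877/19215364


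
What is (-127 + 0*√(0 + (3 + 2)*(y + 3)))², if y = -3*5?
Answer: 16129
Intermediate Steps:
y = -15
(-127 + 0*√(0 + (3 + 2)*(y + 3)))² = (-127 + 0*√(0 + (3 + 2)*(-15 + 3)))² = (-127 + 0*√(0 + 5*(-12)))² = (-127 + 0*√(0 - 60))² = (-127 + 0*√(-60))² = (-127 + 0*(2*I*√15))² = (-127 + 0)² = (-127)² = 16129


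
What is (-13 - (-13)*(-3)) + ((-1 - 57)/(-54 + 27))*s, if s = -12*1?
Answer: -700/9 ≈ -77.778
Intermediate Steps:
s = -12
(-13 - (-13)*(-3)) + ((-1 - 57)/(-54 + 27))*s = (-13 - (-13)*(-3)) + ((-1 - 57)/(-54 + 27))*(-12) = (-13 - 1*39) - 58/(-27)*(-12) = (-13 - 39) - 58*(-1/27)*(-12) = -52 + (58/27)*(-12) = -52 - 232/9 = -700/9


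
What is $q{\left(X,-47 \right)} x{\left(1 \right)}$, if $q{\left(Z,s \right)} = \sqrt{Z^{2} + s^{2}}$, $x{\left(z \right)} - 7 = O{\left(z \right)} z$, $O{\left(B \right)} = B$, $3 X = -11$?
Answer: $\frac{8 \sqrt{20002}}{3} \approx 377.14$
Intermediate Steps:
$X = - \frac{11}{3}$ ($X = \frac{1}{3} \left(-11\right) = - \frac{11}{3} \approx -3.6667$)
$x{\left(z \right)} = 7 + z^{2}$ ($x{\left(z \right)} = 7 + z z = 7 + z^{2}$)
$q{\left(X,-47 \right)} x{\left(1 \right)} = \sqrt{\left(- \frac{11}{3}\right)^{2} + \left(-47\right)^{2}} \left(7 + 1^{2}\right) = \sqrt{\frac{121}{9} + 2209} \left(7 + 1\right) = \sqrt{\frac{20002}{9}} \cdot 8 = \frac{\sqrt{20002}}{3} \cdot 8 = \frac{8 \sqrt{20002}}{3}$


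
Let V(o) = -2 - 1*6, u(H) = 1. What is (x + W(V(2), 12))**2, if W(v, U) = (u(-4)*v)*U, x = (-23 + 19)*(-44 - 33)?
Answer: 44944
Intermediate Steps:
V(o) = -8 (V(o) = -2 - 6 = -8)
x = 308 (x = -4*(-77) = 308)
W(v, U) = U*v (W(v, U) = (1*v)*U = v*U = U*v)
(x + W(V(2), 12))**2 = (308 + 12*(-8))**2 = (308 - 96)**2 = 212**2 = 44944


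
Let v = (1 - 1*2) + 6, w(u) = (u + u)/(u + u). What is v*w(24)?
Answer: 5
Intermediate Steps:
w(u) = 1 (w(u) = (2*u)/((2*u)) = (2*u)*(1/(2*u)) = 1)
v = 5 (v = (1 - 2) + 6 = -1 + 6 = 5)
v*w(24) = 5*1 = 5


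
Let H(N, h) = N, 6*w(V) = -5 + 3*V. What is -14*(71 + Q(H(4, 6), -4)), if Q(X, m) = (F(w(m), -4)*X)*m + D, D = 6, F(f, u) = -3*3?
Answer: -3094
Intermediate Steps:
w(V) = -⅚ + V/2 (w(V) = (-5 + 3*V)/6 = -⅚ + V/2)
F(f, u) = -9
Q(X, m) = 6 - 9*X*m (Q(X, m) = (-9*X)*m + 6 = -9*X*m + 6 = 6 - 9*X*m)
-14*(71 + Q(H(4, 6), -4)) = -14*(71 + (6 - 9*4*(-4))) = -14*(71 + (6 + 144)) = -14*(71 + 150) = -14*221 = -3094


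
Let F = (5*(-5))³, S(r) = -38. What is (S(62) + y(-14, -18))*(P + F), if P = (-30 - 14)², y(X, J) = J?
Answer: 766584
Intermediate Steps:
F = -15625 (F = (-25)³ = -15625)
P = 1936 (P = (-44)² = 1936)
(S(62) + y(-14, -18))*(P + F) = (-38 - 18)*(1936 - 15625) = -56*(-13689) = 766584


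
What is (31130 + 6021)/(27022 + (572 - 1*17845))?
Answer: 37151/9749 ≈ 3.8107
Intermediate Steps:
(31130 + 6021)/(27022 + (572 - 1*17845)) = 37151/(27022 + (572 - 17845)) = 37151/(27022 - 17273) = 37151/9749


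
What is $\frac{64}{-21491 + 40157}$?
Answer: $\frac{32}{9333} \approx 0.0034287$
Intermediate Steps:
$\frac{64}{-21491 + 40157} = \frac{64}{18666} = 64 \cdot \frac{1}{18666} = \frac{32}{9333}$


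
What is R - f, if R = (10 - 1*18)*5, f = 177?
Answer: -217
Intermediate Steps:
R = -40 (R = (10 - 18)*5 = -8*5 = -40)
R - f = -40 - 1*177 = -40 - 177 = -217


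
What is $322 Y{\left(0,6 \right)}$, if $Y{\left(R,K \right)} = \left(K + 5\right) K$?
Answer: $21252$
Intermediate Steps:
$Y{\left(R,K \right)} = K \left(5 + K\right)$ ($Y{\left(R,K \right)} = \left(5 + K\right) K = K \left(5 + K\right)$)
$322 Y{\left(0,6 \right)} = 322 \cdot 6 \left(5 + 6\right) = 322 \cdot 6 \cdot 11 = 322 \cdot 66 = 21252$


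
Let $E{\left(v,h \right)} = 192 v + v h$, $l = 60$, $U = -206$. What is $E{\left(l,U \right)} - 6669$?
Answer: $-7509$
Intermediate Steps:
$E{\left(v,h \right)} = 192 v + h v$
$E{\left(l,U \right)} - 6669 = 60 \left(192 - 206\right) - 6669 = 60 \left(-14\right) - 6669 = -840 - 6669 = -7509$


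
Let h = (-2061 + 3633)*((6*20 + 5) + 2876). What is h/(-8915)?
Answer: -4717572/8915 ≈ -529.17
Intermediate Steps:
h = 4717572 (h = 1572*((120 + 5) + 2876) = 1572*(125 + 2876) = 1572*3001 = 4717572)
h/(-8915) = 4717572/(-8915) = 4717572*(-1/8915) = -4717572/8915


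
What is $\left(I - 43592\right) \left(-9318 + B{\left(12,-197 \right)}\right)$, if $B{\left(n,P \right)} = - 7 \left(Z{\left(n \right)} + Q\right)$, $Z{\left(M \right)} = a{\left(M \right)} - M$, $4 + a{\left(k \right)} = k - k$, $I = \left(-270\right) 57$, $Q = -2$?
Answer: $542162544$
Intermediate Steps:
$I = -15390$
$a{\left(k \right)} = -4$ ($a{\left(k \right)} = -4 + \left(k - k\right) = -4 + 0 = -4$)
$Z{\left(M \right)} = -4 - M$
$B{\left(n,P \right)} = 42 + 7 n$ ($B{\left(n,P \right)} = - 7 \left(\left(-4 - n\right) - 2\right) = - 7 \left(-6 - n\right) = 42 + 7 n$)
$\left(I - 43592\right) \left(-9318 + B{\left(12,-197 \right)}\right) = \left(-15390 - 43592\right) \left(-9318 + \left(42 + 7 \cdot 12\right)\right) = - 58982 \left(-9318 + \left(42 + 84\right)\right) = - 58982 \left(-9318 + 126\right) = \left(-58982\right) \left(-9192\right) = 542162544$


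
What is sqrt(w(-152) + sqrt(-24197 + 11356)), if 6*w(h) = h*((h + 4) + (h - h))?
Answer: sqrt(33744 + 9*I*sqrt(12841))/3 ≈ 61.239 + 0.92522*I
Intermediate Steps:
w(h) = h*(4 + h)/6 (w(h) = (h*((h + 4) + (h - h)))/6 = (h*((4 + h) + 0))/6 = (h*(4 + h))/6 = h*(4 + h)/6)
sqrt(w(-152) + sqrt(-24197 + 11356)) = sqrt((1/6)*(-152)*(4 - 152) + sqrt(-24197 + 11356)) = sqrt((1/6)*(-152)*(-148) + sqrt(-12841)) = sqrt(11248/3 + I*sqrt(12841))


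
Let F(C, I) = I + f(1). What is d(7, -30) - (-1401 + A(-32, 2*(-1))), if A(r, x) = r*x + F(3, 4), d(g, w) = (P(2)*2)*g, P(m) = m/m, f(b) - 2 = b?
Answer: 1344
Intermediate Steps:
f(b) = 2 + b
P(m) = 1
F(C, I) = 3 + I (F(C, I) = I + (2 + 1) = I + 3 = 3 + I)
d(g, w) = 2*g (d(g, w) = (1*2)*g = 2*g)
A(r, x) = 7 + r*x (A(r, x) = r*x + (3 + 4) = r*x + 7 = 7 + r*x)
d(7, -30) - (-1401 + A(-32, 2*(-1))) = 2*7 - (-1401 + (7 - 64*(-1))) = 14 - (-1401 + (7 - 32*(-2))) = 14 - (-1401 + (7 + 64)) = 14 - (-1401 + 71) = 14 - 1*(-1330) = 14 + 1330 = 1344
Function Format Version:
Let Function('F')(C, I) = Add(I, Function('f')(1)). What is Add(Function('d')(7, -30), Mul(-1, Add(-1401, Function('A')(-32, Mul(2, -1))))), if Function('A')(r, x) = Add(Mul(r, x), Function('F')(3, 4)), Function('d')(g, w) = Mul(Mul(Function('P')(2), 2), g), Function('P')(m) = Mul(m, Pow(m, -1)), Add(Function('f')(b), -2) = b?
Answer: 1344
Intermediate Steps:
Function('f')(b) = Add(2, b)
Function('P')(m) = 1
Function('F')(C, I) = Add(3, I) (Function('F')(C, I) = Add(I, Add(2, 1)) = Add(I, 3) = Add(3, I))
Function('d')(g, w) = Mul(2, g) (Function('d')(g, w) = Mul(Mul(1, 2), g) = Mul(2, g))
Function('A')(r, x) = Add(7, Mul(r, x)) (Function('A')(r, x) = Add(Mul(r, x), Add(3, 4)) = Add(Mul(r, x), 7) = Add(7, Mul(r, x)))
Add(Function('d')(7, -30), Mul(-1, Add(-1401, Function('A')(-32, Mul(2, -1))))) = Add(Mul(2, 7), Mul(-1, Add(-1401, Add(7, Mul(-32, Mul(2, -1)))))) = Add(14, Mul(-1, Add(-1401, Add(7, Mul(-32, -2))))) = Add(14, Mul(-1, Add(-1401, Add(7, 64)))) = Add(14, Mul(-1, Add(-1401, 71))) = Add(14, Mul(-1, -1330)) = Add(14, 1330) = 1344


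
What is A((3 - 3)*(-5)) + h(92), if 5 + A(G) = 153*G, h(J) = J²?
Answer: 8459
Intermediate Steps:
A(G) = -5 + 153*G
A((3 - 3)*(-5)) + h(92) = (-5 + 153*((3 - 3)*(-5))) + 92² = (-5 + 153*(0*(-5))) + 8464 = (-5 + 153*0) + 8464 = (-5 + 0) + 8464 = -5 + 8464 = 8459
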